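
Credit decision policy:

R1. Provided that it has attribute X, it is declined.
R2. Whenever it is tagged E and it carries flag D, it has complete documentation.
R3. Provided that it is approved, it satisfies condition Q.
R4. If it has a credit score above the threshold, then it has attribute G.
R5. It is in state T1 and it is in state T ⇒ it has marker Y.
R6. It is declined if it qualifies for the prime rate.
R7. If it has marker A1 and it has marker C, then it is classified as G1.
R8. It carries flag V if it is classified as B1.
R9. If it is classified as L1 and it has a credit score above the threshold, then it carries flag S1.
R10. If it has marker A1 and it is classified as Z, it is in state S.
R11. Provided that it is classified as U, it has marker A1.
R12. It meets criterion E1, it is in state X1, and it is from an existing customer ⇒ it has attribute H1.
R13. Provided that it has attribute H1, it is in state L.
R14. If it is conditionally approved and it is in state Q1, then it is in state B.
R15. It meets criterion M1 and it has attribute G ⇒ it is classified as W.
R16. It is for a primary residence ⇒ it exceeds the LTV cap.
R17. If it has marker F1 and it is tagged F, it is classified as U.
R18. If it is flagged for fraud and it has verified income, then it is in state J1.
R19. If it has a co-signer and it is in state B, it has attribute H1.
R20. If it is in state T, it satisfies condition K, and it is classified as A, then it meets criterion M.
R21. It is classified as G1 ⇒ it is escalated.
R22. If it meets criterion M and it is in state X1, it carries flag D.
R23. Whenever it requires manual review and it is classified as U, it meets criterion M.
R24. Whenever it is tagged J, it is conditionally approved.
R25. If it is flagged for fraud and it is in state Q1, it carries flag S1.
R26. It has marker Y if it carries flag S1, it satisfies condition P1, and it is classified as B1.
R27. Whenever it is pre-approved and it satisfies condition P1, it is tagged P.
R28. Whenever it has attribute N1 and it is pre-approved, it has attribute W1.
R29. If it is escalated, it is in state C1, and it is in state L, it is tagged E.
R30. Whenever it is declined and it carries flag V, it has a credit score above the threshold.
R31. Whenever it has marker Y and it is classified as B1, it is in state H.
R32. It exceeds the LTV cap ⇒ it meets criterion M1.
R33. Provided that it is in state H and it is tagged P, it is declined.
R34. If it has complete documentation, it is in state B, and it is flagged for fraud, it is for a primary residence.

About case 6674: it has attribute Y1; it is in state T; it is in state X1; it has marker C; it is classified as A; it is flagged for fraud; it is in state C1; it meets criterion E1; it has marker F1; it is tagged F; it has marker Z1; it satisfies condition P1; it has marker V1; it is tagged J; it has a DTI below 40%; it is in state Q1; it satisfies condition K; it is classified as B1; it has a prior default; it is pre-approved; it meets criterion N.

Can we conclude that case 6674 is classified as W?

Forward chaining from the given facts derives: carries flag V, is classified as U, meets criterion M, carries flag D, is conditionally approved, carries flag S1, has marker Y, is tagged P, is in state H, is declined, has marker A1, is in state B, has a credit score above the threshold, has attribute G, is classified as G1, is escalated.
The only rule concluding "it is classified as W" is R15, which needs "it meets criterion M1"; that is never established.

No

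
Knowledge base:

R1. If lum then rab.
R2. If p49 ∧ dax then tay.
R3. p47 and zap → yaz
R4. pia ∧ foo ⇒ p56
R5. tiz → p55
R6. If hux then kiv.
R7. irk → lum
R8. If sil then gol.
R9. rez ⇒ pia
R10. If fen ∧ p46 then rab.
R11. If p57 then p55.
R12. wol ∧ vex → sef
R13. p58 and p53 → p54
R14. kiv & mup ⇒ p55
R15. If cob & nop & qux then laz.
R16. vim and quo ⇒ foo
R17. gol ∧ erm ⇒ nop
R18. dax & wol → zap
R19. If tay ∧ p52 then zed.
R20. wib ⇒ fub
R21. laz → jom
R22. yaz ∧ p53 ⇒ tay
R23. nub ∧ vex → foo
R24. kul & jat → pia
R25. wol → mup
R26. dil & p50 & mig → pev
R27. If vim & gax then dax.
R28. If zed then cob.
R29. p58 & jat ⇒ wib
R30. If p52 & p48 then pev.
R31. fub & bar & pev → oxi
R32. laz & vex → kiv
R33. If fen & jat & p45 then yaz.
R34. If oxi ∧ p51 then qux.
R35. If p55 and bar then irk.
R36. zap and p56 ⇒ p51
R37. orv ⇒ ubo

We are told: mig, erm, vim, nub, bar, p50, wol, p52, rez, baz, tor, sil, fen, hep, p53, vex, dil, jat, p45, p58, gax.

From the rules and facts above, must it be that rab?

gol  (by R8: sil)
pia  (by R9: rez)
nop  (by R17: gol, erm)
foo  (by R23: nub, vex)
mup  (by R25: wol)
pev  (by R26: dil, p50, mig)
dax  (by R27: vim, gax)
wib  (by R29: p58, jat)
yaz  (by R33: fen, jat, p45)
p56  (by R4: pia, foo)
zap  (by R18: dax, wol)
fub  (by R20: wib)
tay  (by R22: yaz, p53)
oxi  (by R31: fub, bar, pev)
p51  (by R36: zap, p56)
zed  (by R19: tay, p52)
cob  (by R28: zed)
qux  (by R34: oxi, p51)
laz  (by R15: cob, nop, qux)
kiv  (by R32: laz, vex)
p55  (by R14: kiv, mup)
irk  (by R35: p55, bar)
lum  (by R7: irk)
rab  (by R1: lum)

Yes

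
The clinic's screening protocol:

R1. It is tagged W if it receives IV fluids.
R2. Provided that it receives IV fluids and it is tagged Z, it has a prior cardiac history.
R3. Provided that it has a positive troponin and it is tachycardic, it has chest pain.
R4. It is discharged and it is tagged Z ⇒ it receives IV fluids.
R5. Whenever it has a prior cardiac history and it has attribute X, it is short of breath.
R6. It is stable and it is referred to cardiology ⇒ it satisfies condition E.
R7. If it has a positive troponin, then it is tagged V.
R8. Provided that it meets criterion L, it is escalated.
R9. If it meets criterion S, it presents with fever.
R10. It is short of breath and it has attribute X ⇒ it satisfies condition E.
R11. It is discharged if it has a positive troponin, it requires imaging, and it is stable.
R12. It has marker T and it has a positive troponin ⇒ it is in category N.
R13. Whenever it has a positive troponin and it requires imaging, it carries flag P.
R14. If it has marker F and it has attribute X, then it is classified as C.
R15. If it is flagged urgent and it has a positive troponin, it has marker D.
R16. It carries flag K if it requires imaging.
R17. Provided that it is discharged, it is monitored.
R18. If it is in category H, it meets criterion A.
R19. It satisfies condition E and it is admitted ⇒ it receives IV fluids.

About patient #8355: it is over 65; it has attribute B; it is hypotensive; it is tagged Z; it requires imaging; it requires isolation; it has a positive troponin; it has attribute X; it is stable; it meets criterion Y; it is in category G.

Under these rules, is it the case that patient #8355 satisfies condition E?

Yes

By R11 (it has a positive troponin, it requires imaging, it is stable): it is discharged.
By R4 (it is discharged, it is tagged Z): it receives IV fluids.
By R2 (it receives IV fluids, it is tagged Z): it has a prior cardiac history.
By R5 (it has a prior cardiac history, it has attribute X): it is short of breath.
By R10 (it is short of breath, it has attribute X): it satisfies condition E.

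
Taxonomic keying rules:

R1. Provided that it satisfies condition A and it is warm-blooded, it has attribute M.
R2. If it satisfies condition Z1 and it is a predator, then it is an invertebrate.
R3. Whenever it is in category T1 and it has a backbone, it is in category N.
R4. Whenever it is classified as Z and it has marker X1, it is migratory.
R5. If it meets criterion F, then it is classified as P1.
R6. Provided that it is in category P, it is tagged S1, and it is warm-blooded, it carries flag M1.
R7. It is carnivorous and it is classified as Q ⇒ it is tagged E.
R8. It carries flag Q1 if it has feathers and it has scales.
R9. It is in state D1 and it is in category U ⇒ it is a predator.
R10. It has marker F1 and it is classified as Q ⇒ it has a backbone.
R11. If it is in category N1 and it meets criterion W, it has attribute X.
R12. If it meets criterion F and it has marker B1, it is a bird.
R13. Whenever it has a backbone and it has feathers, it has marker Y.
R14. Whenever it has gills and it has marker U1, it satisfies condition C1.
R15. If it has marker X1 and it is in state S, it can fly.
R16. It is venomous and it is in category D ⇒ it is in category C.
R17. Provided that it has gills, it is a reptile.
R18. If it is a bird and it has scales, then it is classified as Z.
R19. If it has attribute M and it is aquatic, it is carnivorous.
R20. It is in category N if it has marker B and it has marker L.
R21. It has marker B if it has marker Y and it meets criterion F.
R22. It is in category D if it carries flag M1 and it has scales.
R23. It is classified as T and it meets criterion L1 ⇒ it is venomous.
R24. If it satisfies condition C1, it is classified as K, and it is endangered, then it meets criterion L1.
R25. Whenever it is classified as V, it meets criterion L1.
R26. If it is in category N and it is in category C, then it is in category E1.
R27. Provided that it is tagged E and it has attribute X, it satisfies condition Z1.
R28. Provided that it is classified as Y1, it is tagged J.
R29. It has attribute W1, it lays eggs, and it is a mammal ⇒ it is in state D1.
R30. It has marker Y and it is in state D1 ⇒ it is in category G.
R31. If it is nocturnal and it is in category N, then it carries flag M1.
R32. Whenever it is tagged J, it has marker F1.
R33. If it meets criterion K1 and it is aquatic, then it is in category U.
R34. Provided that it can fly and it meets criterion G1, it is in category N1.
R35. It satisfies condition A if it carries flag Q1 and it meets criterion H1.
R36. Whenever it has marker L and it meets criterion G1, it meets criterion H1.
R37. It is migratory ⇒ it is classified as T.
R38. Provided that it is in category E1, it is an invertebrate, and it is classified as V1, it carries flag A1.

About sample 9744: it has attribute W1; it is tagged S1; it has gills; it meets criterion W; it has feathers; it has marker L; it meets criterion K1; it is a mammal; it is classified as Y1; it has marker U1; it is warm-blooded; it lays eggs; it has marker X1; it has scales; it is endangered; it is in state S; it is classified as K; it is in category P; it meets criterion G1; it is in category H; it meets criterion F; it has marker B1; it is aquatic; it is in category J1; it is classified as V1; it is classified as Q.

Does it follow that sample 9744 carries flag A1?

By R6 (it is in category P, it is tagged S1, it is warm-blooded): it carries flag M1.
By R8 (it has feathers, it has scales): it carries flag Q1.
By R12 (it meets criterion F, it has marker B1): it is a bird.
By R14 (it has gills, it has marker U1): it satisfies condition C1.
By R15 (it has marker X1, it is in state S): it can fly.
By R18 (it is a bird, it has scales): it is classified as Z.
By R22 (it carries flag M1, it has scales): it is in category D.
By R24 (it satisfies condition C1, it is classified as K, it is endangered): it meets criterion L1.
By R28 (it is classified as Y1): it is tagged J.
By R29 (it has attribute W1, it lays eggs, it is a mammal): it is in state D1.
By R32 (it is tagged J): it has marker F1.
By R33 (it meets criterion K1, it is aquatic): it is in category U.
By R34 (it can fly, it meets criterion G1): it is in category N1.
By R36 (it has marker L, it meets criterion G1): it meets criterion H1.
By R4 (it is classified as Z, it has marker X1): it is migratory.
By R9 (it is in state D1, it is in category U): it is a predator.
By R10 (it has marker F1, it is classified as Q): it has a backbone.
By R11 (it is in category N1, it meets criterion W): it has attribute X.
By R13 (it has a backbone, it has feathers): it has marker Y.
By R21 (it has marker Y, it meets criterion F): it has marker B.
By R35 (it carries flag Q1, it meets criterion H1): it satisfies condition A.
By R37 (it is migratory): it is classified as T.
By R1 (it satisfies condition A, it is warm-blooded): it has attribute M.
By R19 (it has attribute M, it is aquatic): it is carnivorous.
By R20 (it has marker B, it has marker L): it is in category N.
By R23 (it is classified as T, it meets criterion L1): it is venomous.
By R7 (it is carnivorous, it is classified as Q): it is tagged E.
By R16 (it is venomous, it is in category D): it is in category C.
By R26 (it is in category N, it is in category C): it is in category E1.
By R27 (it is tagged E, it has attribute X): it satisfies condition Z1.
By R2 (it satisfies condition Z1, it is a predator): it is an invertebrate.
By R38 (it is in category E1, it is an invertebrate, it is classified as V1): it carries flag A1.

Yes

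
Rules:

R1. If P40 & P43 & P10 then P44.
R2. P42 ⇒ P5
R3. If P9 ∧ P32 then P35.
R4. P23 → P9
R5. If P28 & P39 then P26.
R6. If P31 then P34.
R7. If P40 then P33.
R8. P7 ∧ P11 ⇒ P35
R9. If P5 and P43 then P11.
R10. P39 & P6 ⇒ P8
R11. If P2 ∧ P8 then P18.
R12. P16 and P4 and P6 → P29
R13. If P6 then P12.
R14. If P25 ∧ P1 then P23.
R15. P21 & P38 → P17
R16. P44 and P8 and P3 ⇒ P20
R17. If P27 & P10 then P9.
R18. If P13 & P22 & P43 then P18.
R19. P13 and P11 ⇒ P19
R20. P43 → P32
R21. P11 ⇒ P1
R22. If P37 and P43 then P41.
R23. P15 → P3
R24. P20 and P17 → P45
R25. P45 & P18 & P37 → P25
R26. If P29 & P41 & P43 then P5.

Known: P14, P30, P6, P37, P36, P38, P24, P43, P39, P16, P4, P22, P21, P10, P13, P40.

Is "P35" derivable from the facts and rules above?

Forward chaining from the given facts derives: P44, P33, P8, P29, P12, P17, P18, P32, P41, P5, P11, P19, P1.
Rules concluding P35: R3 needs P9; R8 needs P7 — none of these are established.

No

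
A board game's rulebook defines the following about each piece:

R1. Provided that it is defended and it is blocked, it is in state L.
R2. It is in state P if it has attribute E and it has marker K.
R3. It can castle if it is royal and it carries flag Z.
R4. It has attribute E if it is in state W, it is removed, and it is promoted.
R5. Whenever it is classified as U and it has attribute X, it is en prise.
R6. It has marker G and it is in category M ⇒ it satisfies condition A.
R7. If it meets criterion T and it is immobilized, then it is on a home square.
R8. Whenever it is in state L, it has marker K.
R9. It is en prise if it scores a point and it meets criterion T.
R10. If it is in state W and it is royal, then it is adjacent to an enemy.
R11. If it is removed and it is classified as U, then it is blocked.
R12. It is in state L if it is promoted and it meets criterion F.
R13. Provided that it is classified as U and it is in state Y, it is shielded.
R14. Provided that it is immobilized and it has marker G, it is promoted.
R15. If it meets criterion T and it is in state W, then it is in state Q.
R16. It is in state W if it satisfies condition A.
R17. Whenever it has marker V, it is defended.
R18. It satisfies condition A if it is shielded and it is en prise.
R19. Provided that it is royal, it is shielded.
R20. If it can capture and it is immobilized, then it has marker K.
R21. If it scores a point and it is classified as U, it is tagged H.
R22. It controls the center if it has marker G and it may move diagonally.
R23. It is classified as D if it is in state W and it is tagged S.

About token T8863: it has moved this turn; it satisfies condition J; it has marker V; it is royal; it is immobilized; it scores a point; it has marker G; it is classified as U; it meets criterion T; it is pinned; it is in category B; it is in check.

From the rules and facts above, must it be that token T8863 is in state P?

No

Forward chaining from the given facts derives: is on a home square, is en prise, is promoted, is defended, is shielded, is tagged H, satisfies condition A, is in state W, is adjacent to an enemy, is in state Q.
The only rule concluding "it is in state P" is R2, which needs "it has attribute E"; that is never established.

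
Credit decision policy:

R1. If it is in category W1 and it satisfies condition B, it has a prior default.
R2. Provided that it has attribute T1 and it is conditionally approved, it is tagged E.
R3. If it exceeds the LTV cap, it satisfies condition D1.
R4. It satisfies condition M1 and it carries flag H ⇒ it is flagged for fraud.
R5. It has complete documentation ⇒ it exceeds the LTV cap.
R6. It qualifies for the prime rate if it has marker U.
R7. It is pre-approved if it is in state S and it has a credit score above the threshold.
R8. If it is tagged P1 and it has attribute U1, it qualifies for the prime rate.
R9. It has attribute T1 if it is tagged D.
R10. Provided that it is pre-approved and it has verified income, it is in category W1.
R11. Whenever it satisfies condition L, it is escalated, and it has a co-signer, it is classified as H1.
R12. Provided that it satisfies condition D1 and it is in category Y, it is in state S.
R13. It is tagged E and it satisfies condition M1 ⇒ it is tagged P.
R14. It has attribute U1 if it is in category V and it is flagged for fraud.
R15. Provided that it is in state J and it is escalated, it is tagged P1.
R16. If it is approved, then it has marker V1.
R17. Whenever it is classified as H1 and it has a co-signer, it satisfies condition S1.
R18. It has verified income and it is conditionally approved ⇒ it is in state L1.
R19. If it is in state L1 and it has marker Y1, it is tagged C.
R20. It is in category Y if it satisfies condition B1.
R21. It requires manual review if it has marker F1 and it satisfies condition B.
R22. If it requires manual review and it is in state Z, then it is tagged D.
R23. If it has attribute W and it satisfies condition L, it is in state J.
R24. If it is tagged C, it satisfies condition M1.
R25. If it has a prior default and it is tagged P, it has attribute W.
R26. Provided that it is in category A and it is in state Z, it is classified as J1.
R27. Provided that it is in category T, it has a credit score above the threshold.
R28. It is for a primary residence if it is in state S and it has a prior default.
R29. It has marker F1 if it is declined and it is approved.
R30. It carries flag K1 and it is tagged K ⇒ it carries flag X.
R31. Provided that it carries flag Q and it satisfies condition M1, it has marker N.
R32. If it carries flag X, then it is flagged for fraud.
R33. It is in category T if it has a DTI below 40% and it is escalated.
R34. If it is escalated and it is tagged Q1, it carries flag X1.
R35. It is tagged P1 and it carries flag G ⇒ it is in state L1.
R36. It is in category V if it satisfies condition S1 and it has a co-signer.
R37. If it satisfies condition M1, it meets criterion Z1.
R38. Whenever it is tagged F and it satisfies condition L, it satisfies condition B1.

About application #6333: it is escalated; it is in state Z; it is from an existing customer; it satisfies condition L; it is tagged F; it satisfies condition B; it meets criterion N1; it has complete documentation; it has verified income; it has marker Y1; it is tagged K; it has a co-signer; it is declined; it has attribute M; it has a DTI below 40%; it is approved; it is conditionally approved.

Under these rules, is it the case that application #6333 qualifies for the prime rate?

Forward chaining from the given facts derives: exceeds the LTV cap, is classified as H1, has marker V1, satisfies condition S1, is in state L1, is tagged C, satisfies condition M1, has marker F1, is in category T, is in category V, meets criterion Z1, satisfies condition B1, satisfies condition D1, is in category Y, requires manual review, is tagged D, has a credit score above the threshold, has attribute T1, is in state S, is tagged E, is pre-approved, is in category W1, is tagged P, has a prior default, has attribute W, is for a primary residence, is in state J, is tagged P1.
Rules concluding "it qualifies for the prime rate": R6 needs "it has marker U"; R8 needs "it has attribute U1" — none of these are established.

No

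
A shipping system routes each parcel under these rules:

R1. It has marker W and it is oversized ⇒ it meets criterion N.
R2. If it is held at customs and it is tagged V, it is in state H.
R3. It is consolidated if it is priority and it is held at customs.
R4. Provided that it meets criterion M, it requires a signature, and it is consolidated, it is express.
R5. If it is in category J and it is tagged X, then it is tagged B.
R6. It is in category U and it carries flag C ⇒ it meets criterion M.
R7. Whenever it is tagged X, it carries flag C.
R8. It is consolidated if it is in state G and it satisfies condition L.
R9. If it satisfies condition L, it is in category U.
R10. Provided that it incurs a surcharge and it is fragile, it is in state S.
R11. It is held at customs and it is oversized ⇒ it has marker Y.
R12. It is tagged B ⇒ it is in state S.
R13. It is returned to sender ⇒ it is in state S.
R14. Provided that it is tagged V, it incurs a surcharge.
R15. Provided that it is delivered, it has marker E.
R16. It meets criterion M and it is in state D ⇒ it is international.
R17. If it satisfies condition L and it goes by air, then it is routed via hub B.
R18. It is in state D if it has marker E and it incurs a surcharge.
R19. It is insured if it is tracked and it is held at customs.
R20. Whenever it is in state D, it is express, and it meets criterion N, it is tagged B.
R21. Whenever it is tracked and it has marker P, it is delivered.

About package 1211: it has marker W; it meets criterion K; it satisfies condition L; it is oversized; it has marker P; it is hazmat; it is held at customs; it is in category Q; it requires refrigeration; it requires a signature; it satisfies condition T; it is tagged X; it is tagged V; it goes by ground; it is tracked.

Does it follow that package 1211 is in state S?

Forward chaining from the given facts derives: meets criterion N, is in state H, carries flag C, is in category U, has marker Y, incurs a surcharge, is insured, is delivered, meets criterion M, has marker E, is in state D, is international.
Rules concluding "it is in state S": R10 needs "it is fragile"; R12 needs "it is tagged B"; R13 needs "it is returned to sender" — none of these are established.

No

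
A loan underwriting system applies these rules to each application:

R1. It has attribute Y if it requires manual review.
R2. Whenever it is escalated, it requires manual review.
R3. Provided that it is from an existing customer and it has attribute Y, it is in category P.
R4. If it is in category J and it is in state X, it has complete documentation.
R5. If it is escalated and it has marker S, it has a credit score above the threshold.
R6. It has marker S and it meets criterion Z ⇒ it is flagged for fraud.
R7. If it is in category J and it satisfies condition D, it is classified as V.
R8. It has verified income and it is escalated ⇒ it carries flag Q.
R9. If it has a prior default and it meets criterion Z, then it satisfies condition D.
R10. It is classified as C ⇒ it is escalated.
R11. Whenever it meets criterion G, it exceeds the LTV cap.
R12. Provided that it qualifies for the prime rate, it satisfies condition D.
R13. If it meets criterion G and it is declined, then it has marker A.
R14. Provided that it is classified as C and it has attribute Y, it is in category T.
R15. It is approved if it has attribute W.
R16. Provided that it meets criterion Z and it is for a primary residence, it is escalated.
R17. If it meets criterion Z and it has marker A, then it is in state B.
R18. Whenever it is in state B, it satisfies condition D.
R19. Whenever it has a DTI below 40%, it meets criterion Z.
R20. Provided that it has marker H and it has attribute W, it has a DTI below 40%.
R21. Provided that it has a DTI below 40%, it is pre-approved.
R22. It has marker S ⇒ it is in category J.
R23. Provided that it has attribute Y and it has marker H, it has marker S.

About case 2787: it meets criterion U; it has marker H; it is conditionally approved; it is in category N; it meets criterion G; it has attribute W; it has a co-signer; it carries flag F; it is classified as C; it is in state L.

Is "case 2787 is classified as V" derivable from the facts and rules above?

No

Forward chaining from the given facts derives: is escalated, exceeds the LTV cap, is approved, has a DTI below 40%, is pre-approved, requires manual review, meets criterion Z, has attribute Y, is in category T, has marker S, has a credit score above the threshold, is flagged for fraud, is in category J.
The only rule concluding "it is classified as V" is R7, which needs "it satisfies condition D"; that is never established.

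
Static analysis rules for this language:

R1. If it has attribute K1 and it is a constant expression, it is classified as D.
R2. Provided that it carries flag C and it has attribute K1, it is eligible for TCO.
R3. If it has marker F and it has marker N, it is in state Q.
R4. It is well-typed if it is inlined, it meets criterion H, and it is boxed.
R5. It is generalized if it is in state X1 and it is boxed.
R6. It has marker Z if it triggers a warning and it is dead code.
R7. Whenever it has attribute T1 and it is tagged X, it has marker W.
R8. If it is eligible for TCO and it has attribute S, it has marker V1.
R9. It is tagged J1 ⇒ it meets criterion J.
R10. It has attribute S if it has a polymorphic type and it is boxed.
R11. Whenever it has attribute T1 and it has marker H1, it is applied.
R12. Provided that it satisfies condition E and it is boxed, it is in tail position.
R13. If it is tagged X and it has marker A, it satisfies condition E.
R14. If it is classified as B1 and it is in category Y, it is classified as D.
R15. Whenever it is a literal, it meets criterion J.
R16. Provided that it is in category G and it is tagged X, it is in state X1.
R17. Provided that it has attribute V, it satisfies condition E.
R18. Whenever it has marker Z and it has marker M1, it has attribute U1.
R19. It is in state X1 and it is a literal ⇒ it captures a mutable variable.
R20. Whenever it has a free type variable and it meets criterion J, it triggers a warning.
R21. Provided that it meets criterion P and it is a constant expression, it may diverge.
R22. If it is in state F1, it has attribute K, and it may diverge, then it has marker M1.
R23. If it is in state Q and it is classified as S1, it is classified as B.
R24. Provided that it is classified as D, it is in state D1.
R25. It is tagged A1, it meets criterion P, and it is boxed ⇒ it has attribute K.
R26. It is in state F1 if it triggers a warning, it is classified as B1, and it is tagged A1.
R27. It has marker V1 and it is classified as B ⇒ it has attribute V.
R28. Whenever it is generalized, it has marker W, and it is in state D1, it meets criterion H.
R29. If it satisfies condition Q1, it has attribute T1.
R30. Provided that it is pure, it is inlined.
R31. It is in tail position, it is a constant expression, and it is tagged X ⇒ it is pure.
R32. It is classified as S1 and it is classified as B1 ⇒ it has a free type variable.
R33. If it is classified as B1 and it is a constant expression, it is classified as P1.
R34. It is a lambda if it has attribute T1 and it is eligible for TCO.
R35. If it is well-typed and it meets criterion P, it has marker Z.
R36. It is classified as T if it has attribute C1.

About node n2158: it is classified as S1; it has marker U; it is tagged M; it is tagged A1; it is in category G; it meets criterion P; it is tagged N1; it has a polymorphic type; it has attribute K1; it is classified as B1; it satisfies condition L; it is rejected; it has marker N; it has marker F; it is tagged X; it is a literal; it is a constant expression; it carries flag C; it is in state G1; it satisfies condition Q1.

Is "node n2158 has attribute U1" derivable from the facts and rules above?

No

Forward chaining from the given facts derives: is classified as D, is eligible for TCO, is in state Q, meets criterion J, is in state X1, captures a mutable variable, may diverge, is classified as B, is in state D1, has attribute T1, has a free type variable, is classified as P1, is a lambda, has marker W, triggers a warning, is in state F1.
The only rule concluding "it has attribute U1" is R18, which needs "it has marker Z"; that is never established.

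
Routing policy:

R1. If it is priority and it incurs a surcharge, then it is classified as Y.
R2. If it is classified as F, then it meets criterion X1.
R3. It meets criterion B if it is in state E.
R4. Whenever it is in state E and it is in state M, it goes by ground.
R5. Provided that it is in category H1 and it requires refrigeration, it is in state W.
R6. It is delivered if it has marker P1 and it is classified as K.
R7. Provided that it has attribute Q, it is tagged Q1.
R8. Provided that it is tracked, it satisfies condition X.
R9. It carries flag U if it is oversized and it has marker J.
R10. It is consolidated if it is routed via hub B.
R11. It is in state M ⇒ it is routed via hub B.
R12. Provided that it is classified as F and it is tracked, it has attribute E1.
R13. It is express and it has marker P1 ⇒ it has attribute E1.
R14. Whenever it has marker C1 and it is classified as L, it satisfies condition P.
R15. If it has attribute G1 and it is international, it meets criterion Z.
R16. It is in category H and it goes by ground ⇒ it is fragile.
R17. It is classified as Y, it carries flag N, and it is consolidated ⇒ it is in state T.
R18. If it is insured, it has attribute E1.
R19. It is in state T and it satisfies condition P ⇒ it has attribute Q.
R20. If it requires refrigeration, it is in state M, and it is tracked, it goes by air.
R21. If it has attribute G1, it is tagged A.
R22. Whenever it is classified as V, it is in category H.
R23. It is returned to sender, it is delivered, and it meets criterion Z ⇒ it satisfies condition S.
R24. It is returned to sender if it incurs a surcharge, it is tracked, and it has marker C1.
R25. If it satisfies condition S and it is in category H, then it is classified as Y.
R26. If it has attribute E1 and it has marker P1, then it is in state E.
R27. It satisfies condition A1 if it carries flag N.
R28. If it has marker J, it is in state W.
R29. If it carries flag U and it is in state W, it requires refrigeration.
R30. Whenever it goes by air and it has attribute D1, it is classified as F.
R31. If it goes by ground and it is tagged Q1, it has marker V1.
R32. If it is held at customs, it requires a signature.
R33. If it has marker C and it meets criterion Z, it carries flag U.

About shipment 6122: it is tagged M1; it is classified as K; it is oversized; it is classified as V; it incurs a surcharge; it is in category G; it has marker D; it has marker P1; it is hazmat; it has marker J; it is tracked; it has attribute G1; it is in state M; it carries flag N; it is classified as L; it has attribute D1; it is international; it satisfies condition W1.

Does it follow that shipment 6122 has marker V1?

No

Forward chaining from the given facts derives: is delivered, satisfies condition X, carries flag U, is routed via hub B, meets criterion Z, is tagged A, is in category H, satisfies condition A1, is in state W, requires refrigeration, is consolidated, goes by air, is classified as F, meets criterion X1, has attribute E1, is in state E, meets criterion B, goes by ground, is fragile.
The only rule concluding "it has marker V1" is R31, which needs "it is tagged Q1"; that is never established.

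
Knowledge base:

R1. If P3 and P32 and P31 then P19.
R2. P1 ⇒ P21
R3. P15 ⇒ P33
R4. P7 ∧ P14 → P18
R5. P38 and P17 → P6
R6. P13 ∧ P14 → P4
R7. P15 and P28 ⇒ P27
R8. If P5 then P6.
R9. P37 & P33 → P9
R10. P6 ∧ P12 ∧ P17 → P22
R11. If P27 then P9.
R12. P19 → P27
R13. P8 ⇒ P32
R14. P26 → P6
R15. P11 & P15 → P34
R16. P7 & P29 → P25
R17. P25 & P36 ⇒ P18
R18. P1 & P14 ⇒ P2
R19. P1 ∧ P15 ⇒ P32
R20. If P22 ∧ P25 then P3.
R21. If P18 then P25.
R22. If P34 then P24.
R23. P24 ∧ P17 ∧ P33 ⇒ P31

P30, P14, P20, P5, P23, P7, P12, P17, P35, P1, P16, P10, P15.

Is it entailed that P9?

No

Forward chaining from the given facts derives: P21, P33, P18, P6, P22, P2, P32, P25, P3.
Rules concluding P9: R9 needs P37; R11 needs P27 — none of these are established.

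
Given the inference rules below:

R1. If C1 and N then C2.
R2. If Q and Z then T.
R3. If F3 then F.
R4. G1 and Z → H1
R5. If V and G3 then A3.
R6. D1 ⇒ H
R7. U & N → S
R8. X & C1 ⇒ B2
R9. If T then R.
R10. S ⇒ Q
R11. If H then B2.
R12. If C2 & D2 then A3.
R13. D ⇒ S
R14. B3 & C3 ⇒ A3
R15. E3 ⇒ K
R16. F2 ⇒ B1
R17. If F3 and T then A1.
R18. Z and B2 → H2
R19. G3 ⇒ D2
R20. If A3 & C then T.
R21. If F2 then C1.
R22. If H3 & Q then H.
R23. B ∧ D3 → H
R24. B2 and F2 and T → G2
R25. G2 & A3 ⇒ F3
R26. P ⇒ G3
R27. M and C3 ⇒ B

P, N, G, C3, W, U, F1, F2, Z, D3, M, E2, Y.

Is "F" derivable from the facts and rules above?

Yes

S  (by R7: U, N)
Q  (by R10: S)
C1  (by R21: F2)
G3  (by R26: P)
B  (by R27: M, C3)
C2  (by R1: C1, N)
T  (by R2: Q, Z)
D2  (by R19: G3)
H  (by R23: B, D3)
B2  (by R11: H)
A3  (by R12: C2, D2)
G2  (by R24: B2, F2, T)
F3  (by R25: G2, A3)
F  (by R3: F3)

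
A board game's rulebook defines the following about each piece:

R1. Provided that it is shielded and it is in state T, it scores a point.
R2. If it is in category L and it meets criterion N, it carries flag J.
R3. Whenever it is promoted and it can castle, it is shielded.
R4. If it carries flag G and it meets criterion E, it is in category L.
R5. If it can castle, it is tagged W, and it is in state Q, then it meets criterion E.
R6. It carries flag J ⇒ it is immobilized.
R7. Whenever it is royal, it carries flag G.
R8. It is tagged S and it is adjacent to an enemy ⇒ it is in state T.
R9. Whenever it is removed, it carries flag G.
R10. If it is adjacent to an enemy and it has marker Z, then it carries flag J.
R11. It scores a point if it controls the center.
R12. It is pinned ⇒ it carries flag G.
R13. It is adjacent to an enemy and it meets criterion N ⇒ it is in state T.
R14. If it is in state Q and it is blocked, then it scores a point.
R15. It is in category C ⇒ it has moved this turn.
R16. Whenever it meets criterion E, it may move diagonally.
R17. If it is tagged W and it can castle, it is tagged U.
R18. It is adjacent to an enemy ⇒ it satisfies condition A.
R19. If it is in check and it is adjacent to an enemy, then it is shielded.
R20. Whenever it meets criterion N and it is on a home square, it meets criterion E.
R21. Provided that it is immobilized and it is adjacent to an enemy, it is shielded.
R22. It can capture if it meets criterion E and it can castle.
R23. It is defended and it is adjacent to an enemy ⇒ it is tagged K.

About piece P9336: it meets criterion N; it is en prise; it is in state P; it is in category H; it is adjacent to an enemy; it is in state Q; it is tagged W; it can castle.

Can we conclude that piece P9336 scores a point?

Forward chaining from the given facts derives: meets criterion E, is in state T, may move diagonally, is tagged U, satisfies condition A, can capture.
Rules concluding "it scores a point": R1 needs "it is shielded"; R11 needs "it controls the center"; R14 needs "it is blocked" — none of these are established.

No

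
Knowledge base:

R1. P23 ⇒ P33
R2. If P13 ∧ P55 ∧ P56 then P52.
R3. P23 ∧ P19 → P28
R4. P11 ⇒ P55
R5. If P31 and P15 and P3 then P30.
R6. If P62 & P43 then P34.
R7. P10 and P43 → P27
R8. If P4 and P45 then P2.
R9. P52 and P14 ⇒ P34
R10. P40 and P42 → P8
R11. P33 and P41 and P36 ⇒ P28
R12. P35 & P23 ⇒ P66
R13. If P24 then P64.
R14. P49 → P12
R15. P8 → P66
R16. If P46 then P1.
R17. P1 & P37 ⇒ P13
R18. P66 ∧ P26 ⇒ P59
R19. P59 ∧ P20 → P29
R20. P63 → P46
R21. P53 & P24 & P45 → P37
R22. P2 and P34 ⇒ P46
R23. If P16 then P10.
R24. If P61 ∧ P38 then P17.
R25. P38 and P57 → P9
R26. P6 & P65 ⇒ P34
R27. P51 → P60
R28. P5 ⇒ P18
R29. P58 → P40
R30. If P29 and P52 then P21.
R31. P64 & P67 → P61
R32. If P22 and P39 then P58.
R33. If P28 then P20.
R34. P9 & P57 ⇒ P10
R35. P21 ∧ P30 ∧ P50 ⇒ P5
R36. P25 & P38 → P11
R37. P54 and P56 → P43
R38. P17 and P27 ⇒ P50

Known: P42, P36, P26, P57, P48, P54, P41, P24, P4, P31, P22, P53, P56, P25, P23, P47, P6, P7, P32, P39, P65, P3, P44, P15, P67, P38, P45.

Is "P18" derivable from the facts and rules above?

Yes

P33  (by R1: P23)
P30  (by R5: P31, P15, P3)
P2  (by R8: P4, P45)
P28  (by R11: P33, P41, P36)
P64  (by R13: P24)
P37  (by R21: P53, P24, P45)
P9  (by R25: P38, P57)
P34  (by R26: P6, P65)
P61  (by R31: P64, P67)
P58  (by R32: P22, P39)
P20  (by R33: P28)
P10  (by R34: P9, P57)
P11  (by R36: P25, P38)
P43  (by R37: P54, P56)
P55  (by R4: P11)
P27  (by R7: P10, P43)
P46  (by R22: P2, P34)
P17  (by R24: P61, P38)
P40  (by R29: P58)
P50  (by R38: P17, P27)
P8  (by R10: P40, P42)
P66  (by R15: P8)
P1  (by R16: P46)
P13  (by R17: P1, P37)
P59  (by R18: P66, P26)
P29  (by R19: P59, P20)
P52  (by R2: P13, P55, P56)
P21  (by R30: P29, P52)
P5  (by R35: P21, P30, P50)
P18  (by R28: P5)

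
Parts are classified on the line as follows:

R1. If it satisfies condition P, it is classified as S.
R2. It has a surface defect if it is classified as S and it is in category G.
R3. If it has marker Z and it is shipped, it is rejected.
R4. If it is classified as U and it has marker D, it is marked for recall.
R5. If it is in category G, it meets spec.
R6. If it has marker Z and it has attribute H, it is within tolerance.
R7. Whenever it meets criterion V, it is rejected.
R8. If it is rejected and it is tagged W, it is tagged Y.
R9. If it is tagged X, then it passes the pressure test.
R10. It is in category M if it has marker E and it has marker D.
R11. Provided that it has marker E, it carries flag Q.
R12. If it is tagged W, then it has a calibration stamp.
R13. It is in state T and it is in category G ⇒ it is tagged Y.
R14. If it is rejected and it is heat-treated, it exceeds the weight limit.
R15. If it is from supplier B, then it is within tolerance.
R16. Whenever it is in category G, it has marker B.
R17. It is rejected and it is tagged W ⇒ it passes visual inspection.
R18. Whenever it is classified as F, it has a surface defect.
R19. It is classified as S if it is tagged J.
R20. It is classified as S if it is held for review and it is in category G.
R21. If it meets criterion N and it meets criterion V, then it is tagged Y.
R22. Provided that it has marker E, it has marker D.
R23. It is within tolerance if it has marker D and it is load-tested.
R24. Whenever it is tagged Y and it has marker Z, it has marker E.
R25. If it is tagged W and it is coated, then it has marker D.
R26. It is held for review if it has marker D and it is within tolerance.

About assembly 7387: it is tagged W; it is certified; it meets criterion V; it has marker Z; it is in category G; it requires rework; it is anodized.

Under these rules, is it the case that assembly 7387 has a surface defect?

No

Forward chaining from the given facts derives: meets spec, is rejected, is tagged Y, has a calibration stamp, has marker B, passes visual inspection, has marker E, carries flag Q, has marker D, is in category M.
Rules concluding "it has a surface defect": R2 needs "it is classified as S"; R18 needs "it is classified as F" — none of these are established.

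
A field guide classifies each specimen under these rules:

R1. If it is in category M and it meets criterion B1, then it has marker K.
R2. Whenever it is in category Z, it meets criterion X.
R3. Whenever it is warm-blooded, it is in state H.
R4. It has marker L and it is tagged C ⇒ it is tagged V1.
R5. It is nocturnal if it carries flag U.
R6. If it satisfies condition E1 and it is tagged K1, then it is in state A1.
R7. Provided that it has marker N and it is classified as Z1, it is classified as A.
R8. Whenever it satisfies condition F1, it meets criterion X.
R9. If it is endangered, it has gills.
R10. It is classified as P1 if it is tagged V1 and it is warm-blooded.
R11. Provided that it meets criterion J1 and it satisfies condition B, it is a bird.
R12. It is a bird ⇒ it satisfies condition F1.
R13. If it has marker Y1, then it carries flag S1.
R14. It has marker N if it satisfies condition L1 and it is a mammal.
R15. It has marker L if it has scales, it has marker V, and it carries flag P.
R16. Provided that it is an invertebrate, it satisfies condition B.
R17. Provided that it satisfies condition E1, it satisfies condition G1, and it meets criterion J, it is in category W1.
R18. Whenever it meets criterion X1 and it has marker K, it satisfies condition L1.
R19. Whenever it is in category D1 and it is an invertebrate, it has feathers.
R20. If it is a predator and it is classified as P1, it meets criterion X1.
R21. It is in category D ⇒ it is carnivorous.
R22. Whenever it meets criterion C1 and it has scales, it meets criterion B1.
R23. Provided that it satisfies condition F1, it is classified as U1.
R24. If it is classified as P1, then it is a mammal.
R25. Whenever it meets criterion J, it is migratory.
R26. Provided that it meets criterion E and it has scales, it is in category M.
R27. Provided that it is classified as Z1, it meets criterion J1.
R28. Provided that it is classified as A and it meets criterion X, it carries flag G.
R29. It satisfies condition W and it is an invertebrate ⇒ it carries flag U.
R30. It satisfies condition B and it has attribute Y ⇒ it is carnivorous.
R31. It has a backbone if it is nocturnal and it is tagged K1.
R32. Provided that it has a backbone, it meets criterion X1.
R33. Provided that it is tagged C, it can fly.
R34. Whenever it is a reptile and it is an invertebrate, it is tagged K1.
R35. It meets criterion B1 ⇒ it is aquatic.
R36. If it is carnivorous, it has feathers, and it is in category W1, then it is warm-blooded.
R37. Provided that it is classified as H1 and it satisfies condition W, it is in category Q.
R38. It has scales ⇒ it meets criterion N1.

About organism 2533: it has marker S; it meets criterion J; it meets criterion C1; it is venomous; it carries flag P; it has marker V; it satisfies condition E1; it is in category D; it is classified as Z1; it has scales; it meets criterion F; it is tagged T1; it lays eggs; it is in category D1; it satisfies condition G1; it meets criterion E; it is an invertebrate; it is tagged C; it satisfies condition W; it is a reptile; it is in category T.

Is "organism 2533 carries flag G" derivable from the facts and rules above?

By R15 (it has scales, it has marker V, it carries flag P): it has marker L.
By R16 (it is an invertebrate): it satisfies condition B.
By R17 (it satisfies condition E1, it satisfies condition G1, it meets criterion J): it is in category W1.
By R19 (it is in category D1, it is an invertebrate): it has feathers.
By R21 (it is in category D): it is carnivorous.
By R22 (it meets criterion C1, it has scales): it meets criterion B1.
By R26 (it meets criterion E, it has scales): it is in category M.
By R27 (it is classified as Z1): it meets criterion J1.
By R29 (it satisfies condition W, it is an invertebrate): it carries flag U.
By R34 (it is a reptile, it is an invertebrate): it is tagged K1.
By R36 (it is carnivorous, it has feathers, it is in category W1): it is warm-blooded.
By R1 (it is in category M, it meets criterion B1): it has marker K.
By R4 (it has marker L, it is tagged C): it is tagged V1.
By R5 (it carries flag U): it is nocturnal.
By R10 (it is tagged V1, it is warm-blooded): it is classified as P1.
By R11 (it meets criterion J1, it satisfies condition B): it is a bird.
By R12 (it is a bird): it satisfies condition F1.
By R24 (it is classified as P1): it is a mammal.
By R31 (it is nocturnal, it is tagged K1): it has a backbone.
By R32 (it has a backbone): it meets criterion X1.
By R8 (it satisfies condition F1): it meets criterion X.
By R18 (it meets criterion X1, it has marker K): it satisfies condition L1.
By R14 (it satisfies condition L1, it is a mammal): it has marker N.
By R7 (it has marker N, it is classified as Z1): it is classified as A.
By R28 (it is classified as A, it meets criterion X): it carries flag G.

Yes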